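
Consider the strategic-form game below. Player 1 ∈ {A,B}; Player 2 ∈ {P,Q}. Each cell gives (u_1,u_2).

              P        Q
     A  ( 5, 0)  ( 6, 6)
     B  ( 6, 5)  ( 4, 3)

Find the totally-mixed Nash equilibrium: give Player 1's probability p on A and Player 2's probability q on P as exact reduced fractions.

P1 mixes 1/4 on A; P2 mixes 2/3 on P

P1 indiff ⇒ q·5+(1-q)·6 = q·6+(1-q)·4 ⇒ q(-1) = (1-q)(-2) ⇒ q = 2/3
P2 indiff ⇒ p·0+(1-p)·5 = p·6+(1-p)·3 ⇒ p(-6) = (1-p)(-2) ⇒ p = 1/4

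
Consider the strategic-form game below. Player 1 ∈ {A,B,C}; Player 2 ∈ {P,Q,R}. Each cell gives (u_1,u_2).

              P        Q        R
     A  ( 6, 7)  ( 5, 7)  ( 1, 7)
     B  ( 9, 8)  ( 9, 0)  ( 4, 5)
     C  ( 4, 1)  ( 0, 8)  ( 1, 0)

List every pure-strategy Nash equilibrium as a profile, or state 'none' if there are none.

(A,P): not NE [P1→B gives 9>6]
(A,Q): not NE [P1→B gives 9>5]
(A,R): not NE [P1→B gives 4>1]
(B,P): NE
(B,Q): not NE [P2→P gives 8>0]
(B,R): not NE [P2→P gives 8>5]
(C,P): not NE [P1→B gives 9>4; P2→Q gives 8>1]
(C,Q): not NE [P1→B gives 9>0]
(C,R): not NE [P1→B gives 4>1; P2→Q gives 8>0]

NE set: (B,P)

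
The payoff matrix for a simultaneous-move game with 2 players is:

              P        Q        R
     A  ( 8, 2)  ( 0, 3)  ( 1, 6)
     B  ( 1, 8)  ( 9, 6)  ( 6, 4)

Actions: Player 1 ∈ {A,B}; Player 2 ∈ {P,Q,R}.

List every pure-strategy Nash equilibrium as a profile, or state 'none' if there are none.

No pure NE.

(A,P): not NE [P2→R gives 6>2]
(A,Q): not NE [P1→B gives 9>0; P2→R gives 6>3]
(A,R): not NE [P1→B gives 6>1]
(B,P): not NE [P1→A gives 8>1]
(B,Q): not NE [P2→P gives 8>6]
(B,R): not NE [P2→P gives 8>4]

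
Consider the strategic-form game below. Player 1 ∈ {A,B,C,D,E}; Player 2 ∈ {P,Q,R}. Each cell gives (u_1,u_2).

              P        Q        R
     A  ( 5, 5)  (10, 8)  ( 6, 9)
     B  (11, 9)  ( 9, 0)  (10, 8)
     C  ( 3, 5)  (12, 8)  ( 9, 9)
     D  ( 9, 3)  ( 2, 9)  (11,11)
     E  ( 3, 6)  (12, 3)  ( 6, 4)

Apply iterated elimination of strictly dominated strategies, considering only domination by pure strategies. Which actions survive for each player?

P2 drop Q (R beats it: A:9>8 B:8>0 C:9>8 D:11>9 E:4>3)
P1 drop A (B beats it: P:11>5 R:10>6)
P1 drop C (B beats it: P:11>3 R:10>9)
P1 drop E (B beats it: P:11>3 R:10>6)
P1→{B,D} P2→{P,R}

IESDS → P1:{B,D} P2:{P,R}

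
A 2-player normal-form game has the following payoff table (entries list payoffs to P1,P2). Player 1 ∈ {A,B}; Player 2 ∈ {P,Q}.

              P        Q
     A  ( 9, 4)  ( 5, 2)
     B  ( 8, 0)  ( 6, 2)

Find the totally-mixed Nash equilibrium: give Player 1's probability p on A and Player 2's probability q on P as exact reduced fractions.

(p,q) = (1/2, 1/2)

P1 indiff ⇒ q·9+(1-q)·5 = q·8+(1-q)·6 ⇒ q(1) = (1-q)(1) ⇒ q = 1/2
P2 indiff ⇒ p·4+(1-p)·0 = p·2+(1-p)·2 ⇒ p(2) = (1-p)(2) ⇒ p = 1/2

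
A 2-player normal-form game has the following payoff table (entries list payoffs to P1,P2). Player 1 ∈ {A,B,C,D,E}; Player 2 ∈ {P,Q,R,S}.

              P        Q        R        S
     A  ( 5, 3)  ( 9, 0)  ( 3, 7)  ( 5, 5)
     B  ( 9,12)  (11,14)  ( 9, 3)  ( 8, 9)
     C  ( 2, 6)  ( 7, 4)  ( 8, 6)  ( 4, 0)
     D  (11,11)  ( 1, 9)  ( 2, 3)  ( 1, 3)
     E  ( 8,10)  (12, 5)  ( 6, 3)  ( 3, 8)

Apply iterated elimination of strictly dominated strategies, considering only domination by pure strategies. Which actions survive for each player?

Survivors P1:{B,D,E} P2:{P,Q}

P1 drop A (B beats it: P:9>5 Q:11>9 R:9>3 S:8>5)
P1 drop C (B beats it: P:9>2 Q:11>7 R:9>8 S:8>4)
P2 drop R (P beats it: B:12>3 D:11>3 E:10>3)
P2 drop S (P beats it: B:12>9 D:11>3 E:10>8)
P1→{B,D,E} P2→{P,Q}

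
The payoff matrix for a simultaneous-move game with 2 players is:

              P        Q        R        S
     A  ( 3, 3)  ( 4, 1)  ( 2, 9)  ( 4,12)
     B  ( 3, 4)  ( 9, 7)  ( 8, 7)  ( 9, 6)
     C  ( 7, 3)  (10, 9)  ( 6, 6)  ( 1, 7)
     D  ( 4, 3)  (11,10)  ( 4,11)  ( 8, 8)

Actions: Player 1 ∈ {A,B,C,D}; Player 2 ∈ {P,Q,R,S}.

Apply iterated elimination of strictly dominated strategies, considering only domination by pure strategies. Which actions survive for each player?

P1 drop A (D beats it: P:4>3 Q:11>4 R:4>2 S:8>4)
P2 drop P (Q beats it: B:7>4 C:9>3 D:10>3)
P2 drop S (Q beats it: B:7>6 C:9>7 D:10>8)
P1→{B,C,D} P2→{Q,R}

IESDS → P1:{B,C,D} P2:{Q,R}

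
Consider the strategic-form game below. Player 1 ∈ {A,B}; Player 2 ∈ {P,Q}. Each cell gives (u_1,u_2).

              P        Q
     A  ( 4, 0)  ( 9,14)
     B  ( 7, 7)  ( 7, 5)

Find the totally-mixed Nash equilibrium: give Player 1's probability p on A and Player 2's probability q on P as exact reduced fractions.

P1 indiff ⇒ q·4+(1-q)·9 = q·7+(1-q)·7 ⇒ q(-3) = (1-q)(-2) ⇒ q = 2/5
P2 indiff ⇒ p·0+(1-p)·7 = p·14+(1-p)·5 ⇒ p(-14) = (1-p)(-2) ⇒ p = 1/8

(p,q) = (1/8, 2/5)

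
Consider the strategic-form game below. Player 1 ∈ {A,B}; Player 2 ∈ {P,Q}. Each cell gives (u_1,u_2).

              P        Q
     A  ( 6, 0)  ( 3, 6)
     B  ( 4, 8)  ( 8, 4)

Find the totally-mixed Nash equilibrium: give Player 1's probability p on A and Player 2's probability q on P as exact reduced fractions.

P1 indiff ⇒ q·6+(1-q)·3 = q·4+(1-q)·8 ⇒ q(2) = (1-q)(5) ⇒ q = 5/7
P2 indiff ⇒ p·0+(1-p)·8 = p·6+(1-p)·4 ⇒ p(-6) = (1-p)(-4) ⇒ p = 2/5

p=2/5, q=5/7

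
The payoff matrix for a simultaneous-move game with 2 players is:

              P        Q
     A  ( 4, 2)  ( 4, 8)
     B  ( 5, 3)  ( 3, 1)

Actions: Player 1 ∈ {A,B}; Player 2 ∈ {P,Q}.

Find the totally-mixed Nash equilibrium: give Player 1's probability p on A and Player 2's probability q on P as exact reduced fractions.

(p,q) = (1/4, 1/2)

P1 indiff ⇒ q·4+(1-q)·4 = q·5+(1-q)·3 ⇒ q(-1) = (1-q)(-1) ⇒ q = 1/2
P2 indiff ⇒ p·2+(1-p)·3 = p·8+(1-p)·1 ⇒ p(-6) = (1-p)(-2) ⇒ p = 1/4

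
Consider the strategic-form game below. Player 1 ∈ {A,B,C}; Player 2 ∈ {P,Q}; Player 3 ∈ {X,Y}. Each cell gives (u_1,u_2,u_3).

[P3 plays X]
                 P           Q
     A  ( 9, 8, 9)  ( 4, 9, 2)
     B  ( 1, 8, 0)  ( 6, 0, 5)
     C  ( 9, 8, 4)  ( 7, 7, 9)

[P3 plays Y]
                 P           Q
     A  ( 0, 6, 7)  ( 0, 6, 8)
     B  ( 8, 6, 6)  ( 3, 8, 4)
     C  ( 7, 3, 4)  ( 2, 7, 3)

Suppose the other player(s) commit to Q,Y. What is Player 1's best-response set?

BR_1 = {B}

u_1(A vs Q,Y) = 0
u_1(B vs Q,Y) = 3
u_1(C vs Q,Y) = 2
max payoff 3 at {B}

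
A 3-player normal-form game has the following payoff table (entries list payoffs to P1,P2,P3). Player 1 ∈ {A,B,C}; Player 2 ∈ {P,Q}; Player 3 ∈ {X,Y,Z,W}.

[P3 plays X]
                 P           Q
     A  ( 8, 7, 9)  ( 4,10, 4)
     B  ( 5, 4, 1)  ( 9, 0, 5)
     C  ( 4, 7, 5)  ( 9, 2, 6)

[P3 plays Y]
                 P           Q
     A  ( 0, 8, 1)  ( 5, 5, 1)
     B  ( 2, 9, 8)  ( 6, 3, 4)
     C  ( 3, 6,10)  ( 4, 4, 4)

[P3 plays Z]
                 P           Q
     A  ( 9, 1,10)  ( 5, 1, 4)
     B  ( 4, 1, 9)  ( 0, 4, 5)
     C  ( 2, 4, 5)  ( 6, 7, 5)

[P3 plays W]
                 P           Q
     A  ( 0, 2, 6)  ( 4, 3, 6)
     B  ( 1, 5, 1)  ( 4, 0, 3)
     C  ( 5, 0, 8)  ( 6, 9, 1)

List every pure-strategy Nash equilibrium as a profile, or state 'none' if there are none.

(A,P,X): not NE [P2→Q gives 10>7; P3→Z gives 10>9]
(A,P,Y): not NE [P1→C gives 3>0; P3→Z gives 10>1]
(A,P,Z): NE
(A,P,W): not NE [P1→C gives 5>0; P2→Q gives 3>2; P3→Z gives 10>6]
(A,Q,X): not NE [P1→C gives 9>4; P3→W gives 6>4]
(A,Q,Y): not NE [P1→B gives 6>5; P2→P gives 8>5; P3→W gives 6>1]
(A,Q,Z): not NE [P1→C gives 6>5; P3→W gives 6>4]
(A,Q,W): not NE [P1→C gives 6>4]
(B,P,X): not NE [P1→A gives 8>5; P3→Z gives 9>1]
(B,P,Y): not NE [P1→C gives 3>2; P3→Z gives 9>8]
(B,P,Z): not NE [P1→A gives 9>4; P2→Q gives 4>1]
(B,P,W): not NE [P1→C gives 5>1; P3→Z gives 9>1]
(B,Q,X): not NE [P2→P gives 4>0]
(B,Q,Y): not NE [P2→P gives 9>3; P3→Z gives 5>4]
(B,Q,Z): not NE [P1→C gives 6>0]
(B,Q,W): not NE [P1→C gives 6>4; P2→P gives 5>0; P3→Z gives 5>3]
(C,P,X): not NE [P1→A gives 8>4; P3→Y gives 10>5]
(C,P,Y): NE
(C,P,Z): not NE [P1→A gives 9>2; P2→Q gives 7>4; P3→Y gives 10>5]
(C,P,W): not NE [P2→Q gives 9>0; P3→Y gives 10>8]
(C,Q,X): not NE [P2→P gives 7>2]
(C,Q,Y): not NE [P1→B gives 6>4; P2→P gives 6>4; P3→X gives 6>4]
(C,Q,Z): not NE [P3→X gives 6>5]
(C,Q,W): not NE [P3→X gives 6>1]

NE set: (A,P,Z), (C,P,Y)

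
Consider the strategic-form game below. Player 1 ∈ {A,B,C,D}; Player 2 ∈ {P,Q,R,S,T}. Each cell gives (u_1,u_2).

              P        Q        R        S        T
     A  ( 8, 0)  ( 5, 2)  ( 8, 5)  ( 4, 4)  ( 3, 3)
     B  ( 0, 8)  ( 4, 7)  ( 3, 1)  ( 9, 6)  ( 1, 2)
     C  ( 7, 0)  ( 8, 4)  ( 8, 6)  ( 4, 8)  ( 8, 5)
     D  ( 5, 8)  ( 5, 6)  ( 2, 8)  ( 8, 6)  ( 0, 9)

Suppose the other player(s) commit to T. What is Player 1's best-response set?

argmax u_1 = {C}

u_1(A vs T) = 3
u_1(B vs T) = 1
u_1(C vs T) = 8
u_1(D vs T) = 0
max payoff 8 at {C}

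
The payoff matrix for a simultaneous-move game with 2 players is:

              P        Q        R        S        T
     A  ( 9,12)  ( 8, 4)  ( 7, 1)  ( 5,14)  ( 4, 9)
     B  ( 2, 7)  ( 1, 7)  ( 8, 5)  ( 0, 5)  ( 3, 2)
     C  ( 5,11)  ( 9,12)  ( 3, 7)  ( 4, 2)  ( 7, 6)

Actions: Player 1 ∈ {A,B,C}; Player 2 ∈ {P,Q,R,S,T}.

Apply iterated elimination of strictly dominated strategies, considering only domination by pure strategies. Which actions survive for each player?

P2 drop R (P beats it: A:12>1 B:7>5 C:11>7)
P1 drop B (A beats it: P:9>2 Q:8>1 S:5>0 T:4>3)
P2 drop T (P beats it: A:12>9 C:11>6)
P1→{A,C} P2→{P,Q,S}

Remaining: P1:{A,C} P2:{P,Q,S}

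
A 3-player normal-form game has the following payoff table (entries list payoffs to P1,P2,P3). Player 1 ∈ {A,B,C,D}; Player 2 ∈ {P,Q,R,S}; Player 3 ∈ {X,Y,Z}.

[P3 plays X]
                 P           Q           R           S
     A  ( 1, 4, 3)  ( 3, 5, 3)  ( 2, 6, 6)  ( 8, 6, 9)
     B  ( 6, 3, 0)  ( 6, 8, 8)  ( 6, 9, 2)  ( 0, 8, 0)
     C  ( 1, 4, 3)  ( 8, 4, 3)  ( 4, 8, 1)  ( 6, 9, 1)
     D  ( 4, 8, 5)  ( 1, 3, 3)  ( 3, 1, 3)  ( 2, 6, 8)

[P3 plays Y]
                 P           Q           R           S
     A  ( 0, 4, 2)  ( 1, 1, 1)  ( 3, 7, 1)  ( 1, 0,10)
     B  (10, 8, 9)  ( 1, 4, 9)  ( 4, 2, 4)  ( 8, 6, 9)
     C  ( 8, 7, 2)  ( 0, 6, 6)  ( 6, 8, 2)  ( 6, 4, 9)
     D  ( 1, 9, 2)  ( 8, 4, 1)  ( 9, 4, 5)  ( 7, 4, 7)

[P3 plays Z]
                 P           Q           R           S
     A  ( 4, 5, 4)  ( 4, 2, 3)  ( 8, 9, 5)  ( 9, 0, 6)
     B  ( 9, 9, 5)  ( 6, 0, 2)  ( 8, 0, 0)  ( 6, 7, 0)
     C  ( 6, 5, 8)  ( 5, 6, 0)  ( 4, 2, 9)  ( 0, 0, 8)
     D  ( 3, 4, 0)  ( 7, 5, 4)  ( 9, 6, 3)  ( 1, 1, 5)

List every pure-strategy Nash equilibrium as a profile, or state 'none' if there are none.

(A,P,X): not NE [P1→B gives 6>1; P2→S gives 6>4; P3→Z gives 4>3]
(A,P,Y): not NE [P1→B gives 10>0; P2→R gives 7>4; P3→Z gives 4>2]
(A,P,Z): not NE [P1→B gives 9>4; P2→R gives 9>5]
(A,Q,X): not NE [P1→C gives 8>3; P2→S gives 6>5]
(A,Q,Y): not NE [P1→D gives 8>1; P2→R gives 7>1; P3→Z gives 3>1]
(A,Q,Z): not NE [P1→D gives 7>4; P2→R gives 9>2]
(A,R,X): not NE [P1→B gives 6>2]
(A,R,Y): not NE [P1→D gives 9>3; P3→X gives 6>1]
(A,R,Z): not NE [P1→D gives 9>8; P3→X gives 6>5]
(A,S,X): not NE [P3→Y gives 10>9]
(A,S,Y): not NE [P1→B gives 8>1; P2→R gives 7>0]
(A,S,Z): not NE [P2→R gives 9>0; P3→Y gives 10>6]
(B,P,X): not NE [P2→R gives 9>3; P3→Y gives 9>0]
(B,P,Y): NE
(B,P,Z): not NE [P3→Y gives 9>5]
(B,Q,X): not NE [P1→C gives 8>6; P2→R gives 9>8; P3→Y gives 9>8]
(B,Q,Y): not NE [P1→D gives 8>1; P2→P gives 8>4]
(B,Q,Z): not NE [P1→D gives 7>6; P2→P gives 9>0; P3→Y gives 9>2]
(B,R,X): not NE [P3→Y gives 4>2]
(B,R,Y): not NE [P1→D gives 9>4; P2→P gives 8>2]
(B,R,Z): not NE [P1→D gives 9>8; P2→P gives 9>0; P3→Y gives 4>0]
(B,S,X): not NE [P1→A gives 8>0; P2→R gives 9>8; P3→Y gives 9>0]
(B,S,Y): not NE [P2→P gives 8>6]
(B,S,Z): not NE [P1→A gives 9>6; P2→P gives 9>7; P3→Y gives 9>0]
(C,P,X): not NE [P1→B gives 6>1; P2→S gives 9>4; P3→Z gives 8>3]
(C,P,Y): not NE [P1→B gives 10>8; P2→R gives 8>7; P3→Z gives 8>2]
(C,P,Z): not NE [P1→B gives 9>6; P2→Q gives 6>5]
(C,Q,X): not NE [P2→S gives 9>4; P3→Y gives 6>3]
(C,Q,Y): not NE [P1→D gives 8>0; P2→R gives 8>6]
(C,Q,Z): not NE [P1→D gives 7>5; P3→Y gives 6>0]
(C,R,X): not NE [P1→B gives 6>4; P2→S gives 9>8; P3→Z gives 9>1]
(C,R,Y): not NE [P1→D gives 9>6; P3→Z gives 9>2]
(C,R,Z): not NE [P1→D gives 9>4; P2→Q gives 6>2]
(C,S,X): not NE [P1→A gives 8>6; P3→Y gives 9>1]
(C,S,Y): not NE [P1→B gives 8>6; P2→R gives 8>4]
(C,S,Z): not NE [P1→A gives 9>0; P2→Q gives 6>0; P3→Y gives 9>8]
(D,P,X): not NE [P1→B gives 6>4]
(D,P,Y): not NE [P1→B gives 10>1; P3→X gives 5>2]
(D,P,Z): not NE [P1→B gives 9>3; P2→R gives 6>4; P3→X gives 5>0]
(D,Q,X): not NE [P1→C gives 8>1; P2→P gives 8>3; P3→Z gives 4>3]
(D,Q,Y): not NE [P2→P gives 9>4; P3→Z gives 4>1]
(D,Q,Z): not NE [P2→R gives 6>5]
(D,R,X): not NE [P1→B gives 6>3; P2→P gives 8>1; P3→Y gives 5>3]
(D,R,Y): not NE [P2→P gives 9>4]
(D,R,Z): not NE [P3→Y gives 5>3]
(D,S,X): not NE [P1→A gives 8>2; P2→P gives 8>6]
(D,S,Y): not NE [P1→B gives 8>7; P2→P gives 9>4; P3→X gives 8>7]
(D,S,Z): not NE [P1→A gives 9>1; P2→R gives 6>1; P3→X gives 8>5]

PSNE = {(B,P,Y)}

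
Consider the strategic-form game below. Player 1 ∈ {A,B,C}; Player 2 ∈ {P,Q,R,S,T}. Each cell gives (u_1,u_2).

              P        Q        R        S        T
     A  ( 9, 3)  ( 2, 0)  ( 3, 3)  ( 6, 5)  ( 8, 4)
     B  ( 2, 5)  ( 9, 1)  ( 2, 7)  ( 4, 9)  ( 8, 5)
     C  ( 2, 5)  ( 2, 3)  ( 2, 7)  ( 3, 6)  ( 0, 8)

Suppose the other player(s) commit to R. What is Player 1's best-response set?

u_1(A vs R) = 3
u_1(B vs R) = 2
u_1(C vs R) = 2
max payoff 3 at {A}

BR_1 = {A}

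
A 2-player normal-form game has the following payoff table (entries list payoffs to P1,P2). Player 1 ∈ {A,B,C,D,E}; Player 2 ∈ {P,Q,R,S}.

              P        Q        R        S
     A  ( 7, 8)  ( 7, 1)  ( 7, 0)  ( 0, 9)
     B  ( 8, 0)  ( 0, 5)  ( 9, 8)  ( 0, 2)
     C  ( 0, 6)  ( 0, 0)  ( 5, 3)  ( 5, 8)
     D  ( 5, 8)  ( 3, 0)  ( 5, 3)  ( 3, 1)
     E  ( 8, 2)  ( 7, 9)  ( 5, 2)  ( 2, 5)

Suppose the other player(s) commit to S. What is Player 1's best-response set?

BR_1 = {C}

u_1(A vs S) = 0
u_1(B vs S) = 0
u_1(C vs S) = 5
u_1(D vs S) = 3
u_1(E vs S) = 2
max payoff 5 at {C}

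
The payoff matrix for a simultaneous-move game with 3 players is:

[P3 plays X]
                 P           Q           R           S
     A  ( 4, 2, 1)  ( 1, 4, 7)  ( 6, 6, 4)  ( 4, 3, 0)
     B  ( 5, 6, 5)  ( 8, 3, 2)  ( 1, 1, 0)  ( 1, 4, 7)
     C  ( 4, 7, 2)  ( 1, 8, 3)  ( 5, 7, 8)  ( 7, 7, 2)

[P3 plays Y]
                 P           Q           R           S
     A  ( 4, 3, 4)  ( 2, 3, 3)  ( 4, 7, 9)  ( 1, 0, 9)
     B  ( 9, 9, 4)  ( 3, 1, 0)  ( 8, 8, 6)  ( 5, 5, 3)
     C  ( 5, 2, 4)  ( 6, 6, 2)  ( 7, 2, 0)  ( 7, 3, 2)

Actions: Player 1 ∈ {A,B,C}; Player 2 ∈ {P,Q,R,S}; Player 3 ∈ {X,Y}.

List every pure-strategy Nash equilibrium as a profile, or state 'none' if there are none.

(A,P,X): not NE [P1→B gives 5>4; P2→R gives 6>2; P3→Y gives 4>1]
(A,P,Y): not NE [P1→B gives 9>4; P2→R gives 7>3]
(A,Q,X): not NE [P1→B gives 8>1; P2→R gives 6>4]
(A,Q,Y): not NE [P1→C gives 6>2; P2→R gives 7>3; P3→X gives 7>3]
(A,R,X): not NE [P3→Y gives 9>4]
(A,R,Y): not NE [P1→B gives 8>4]
(A,S,X): not NE [P1→C gives 7>4; P2→R gives 6>3; P3→Y gives 9>0]
(A,S,Y): not NE [P1→C gives 7>1; P2→R gives 7>0]
(B,P,X): NE
(B,P,Y): not NE [P3→X gives 5>4]
(B,Q,X): not NE [P2→P gives 6>3]
(B,Q,Y): not NE [P1→C gives 6>3; P2→P gives 9>1; P3→X gives 2>0]
(B,R,X): not NE [P1→A gives 6>1; P2→P gives 6>1; P3→Y gives 6>0]
(B,R,Y): not NE [P2→P gives 9>8]
(B,S,X): not NE [P1→C gives 7>1; P2→P gives 6>4]
(B,S,Y): not NE [P1→C gives 7>5; P2→P gives 9>5; P3→X gives 7>3]
(C,P,X): not NE [P1→B gives 5>4; P2→Q gives 8>7; P3→Y gives 4>2]
(C,P,Y): not NE [P1→B gives 9>5; P2→Q gives 6>2]
(C,Q,X): not NE [P1→B gives 8>1]
(C,Q,Y): not NE [P3→X gives 3>2]
(C,R,X): not NE [P1→A gives 6>5; P2→Q gives 8>7]
(C,R,Y): not NE [P1→B gives 8>7; P2→Q gives 6>2; P3→X gives 8>0]
(C,S,X): not NE [P2→Q gives 8>7]
(C,S,Y): not NE [P2→Q gives 6>3]

PSNE = {(B,P,X)}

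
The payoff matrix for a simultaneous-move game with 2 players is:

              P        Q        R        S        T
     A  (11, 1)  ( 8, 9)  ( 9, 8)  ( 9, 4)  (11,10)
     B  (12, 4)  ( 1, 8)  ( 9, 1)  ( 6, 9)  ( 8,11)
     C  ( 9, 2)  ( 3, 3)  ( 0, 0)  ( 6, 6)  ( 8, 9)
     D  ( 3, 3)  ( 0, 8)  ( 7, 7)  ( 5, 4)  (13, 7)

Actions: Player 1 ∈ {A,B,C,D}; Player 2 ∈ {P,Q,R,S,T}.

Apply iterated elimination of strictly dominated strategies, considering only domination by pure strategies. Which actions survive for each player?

P1 drop C (A beats it: P:11>9 Q:8>3 R:9>0 S:9>6 T:11>8)
P2 drop P (Q beats it: A:9>1 B:8>4 D:8>3)
P2 drop R (Q beats it: A:9>8 B:8>1 D:8>7)
P1 drop B (A beats it: Q:8>1 S:9>6 T:11>8)
P2 drop S (Q beats it: A:9>4 D:8>4)
P1→{A,D} P2→{Q,T}

IESDS → P1:{A,D} P2:{Q,T}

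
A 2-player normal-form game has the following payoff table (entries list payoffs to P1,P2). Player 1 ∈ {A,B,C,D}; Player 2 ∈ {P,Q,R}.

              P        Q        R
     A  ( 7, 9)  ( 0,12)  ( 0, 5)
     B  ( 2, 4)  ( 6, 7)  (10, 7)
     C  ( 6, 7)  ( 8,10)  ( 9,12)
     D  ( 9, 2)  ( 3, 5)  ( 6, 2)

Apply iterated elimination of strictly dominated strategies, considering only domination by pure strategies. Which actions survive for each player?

Survivors P1:{B,C} P2:{Q,R}

P1 drop A (D beats it: P:9>7 Q:3>0 R:6>0)
P2 drop P (Q beats it: B:7>4 C:10>7 D:5>2)
P1 drop D (B beats it: Q:6>3 R:10>6)
P1→{B,C} P2→{Q,R}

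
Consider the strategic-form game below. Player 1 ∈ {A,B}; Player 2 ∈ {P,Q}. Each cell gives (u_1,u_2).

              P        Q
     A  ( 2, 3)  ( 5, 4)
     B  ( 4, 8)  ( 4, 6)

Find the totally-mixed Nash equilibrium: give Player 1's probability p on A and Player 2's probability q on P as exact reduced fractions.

P1 indiff ⇒ q·2+(1-q)·5 = q·4+(1-q)·4 ⇒ q(-2) = (1-q)(-1) ⇒ q = 1/3
P2 indiff ⇒ p·3+(1-p)·8 = p·4+(1-p)·6 ⇒ p(-1) = (1-p)(-2) ⇒ p = 2/3

p=2/3, q=1/3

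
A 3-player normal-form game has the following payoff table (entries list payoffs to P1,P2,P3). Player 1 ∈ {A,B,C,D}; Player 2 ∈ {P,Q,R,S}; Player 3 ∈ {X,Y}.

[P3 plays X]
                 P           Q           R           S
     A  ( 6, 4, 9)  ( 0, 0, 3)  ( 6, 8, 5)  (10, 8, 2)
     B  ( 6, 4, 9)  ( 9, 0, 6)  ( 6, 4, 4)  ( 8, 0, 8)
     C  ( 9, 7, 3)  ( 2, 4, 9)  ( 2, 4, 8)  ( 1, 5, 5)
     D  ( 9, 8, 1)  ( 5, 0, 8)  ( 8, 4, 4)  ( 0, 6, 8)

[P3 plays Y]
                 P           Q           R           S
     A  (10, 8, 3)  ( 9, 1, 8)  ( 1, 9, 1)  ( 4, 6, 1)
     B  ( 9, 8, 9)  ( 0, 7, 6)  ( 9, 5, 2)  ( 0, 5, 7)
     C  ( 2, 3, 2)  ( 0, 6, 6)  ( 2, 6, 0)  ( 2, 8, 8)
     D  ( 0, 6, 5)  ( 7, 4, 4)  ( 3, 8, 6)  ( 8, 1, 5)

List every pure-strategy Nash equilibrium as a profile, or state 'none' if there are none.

PSNE = {(A,S,X), (C,P,X)}

(A,P,X): not NE [P1→D gives 9>6; P2→S gives 8>4]
(A,P,Y): not NE [P2→R gives 9>8; P3→X gives 9>3]
(A,Q,X): not NE [P1→B gives 9>0; P2→S gives 8>0; P3→Y gives 8>3]
(A,Q,Y): not NE [P2→R gives 9>1]
(A,R,X): not NE [P1→D gives 8>6]
(A,R,Y): not NE [P1→B gives 9>1; P3→X gives 5>1]
(A,S,X): NE
(A,S,Y): not NE [P1→D gives 8>4; P2→R gives 9>6; P3→X gives 2>1]
(B,P,X): not NE [P1→D gives 9>6]
(B,P,Y): not NE [P1→A gives 10>9]
(B,Q,X): not NE [P2→R gives 4>0]
(B,Q,Y): not NE [P1→A gives 9>0; P2→P gives 8>7]
(B,R,X): not NE [P1→D gives 8>6]
(B,R,Y): not NE [P2→P gives 8>5; P3→X gives 4>2]
(B,S,X): not NE [P1→A gives 10>8; P2→R gives 4>0]
(B,S,Y): not NE [P1→D gives 8>0; P2→P gives 8>5; P3→X gives 8>7]
(C,P,X): NE
(C,P,Y): not NE [P1→A gives 10>2; P2→S gives 8>3; P3→X gives 3>2]
(C,Q,X): not NE [P1→B gives 9>2; P2→P gives 7>4]
(C,Q,Y): not NE [P1→A gives 9>0; P2→S gives 8>6; P3→X gives 9>6]
(C,R,X): not NE [P1→D gives 8>2; P2→P gives 7>4]
(C,R,Y): not NE [P1→B gives 9>2; P2→S gives 8>6; P3→X gives 8>0]
(C,S,X): not NE [P1→A gives 10>1; P2→P gives 7>5; P3→Y gives 8>5]
(C,S,Y): not NE [P1→D gives 8>2]
(D,P,X): not NE [P3→Y gives 5>1]
(D,P,Y): not NE [P1→A gives 10>0; P2→R gives 8>6]
(D,Q,X): not NE [P1→B gives 9>5; P2→P gives 8>0]
(D,Q,Y): not NE [P1→A gives 9>7; P2→R gives 8>4; P3→X gives 8>4]
(D,R,X): not NE [P2→P gives 8>4; P3→Y gives 6>4]
(D,R,Y): not NE [P1→B gives 9>3]
(D,S,X): not NE [P1→A gives 10>0; P2→P gives 8>6]
(D,S,Y): not NE [P2→R gives 8>1; P3→X gives 8>5]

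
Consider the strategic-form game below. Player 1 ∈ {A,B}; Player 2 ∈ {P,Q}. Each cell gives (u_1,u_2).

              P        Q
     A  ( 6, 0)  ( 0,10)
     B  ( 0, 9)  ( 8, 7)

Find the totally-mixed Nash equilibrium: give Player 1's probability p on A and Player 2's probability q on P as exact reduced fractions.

(p,q) = (1/6, 4/7)

P1 indiff ⇒ q·6+(1-q)·0 = q·0+(1-q)·8 ⇒ q(6) = (1-q)(8) ⇒ q = 4/7
P2 indiff ⇒ p·0+(1-p)·9 = p·10+(1-p)·7 ⇒ p(-10) = (1-p)(-2) ⇒ p = 1/6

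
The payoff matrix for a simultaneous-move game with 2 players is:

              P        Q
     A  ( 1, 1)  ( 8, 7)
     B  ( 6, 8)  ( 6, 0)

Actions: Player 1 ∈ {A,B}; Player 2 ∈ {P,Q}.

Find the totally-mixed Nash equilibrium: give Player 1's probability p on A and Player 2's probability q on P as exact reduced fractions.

p=4/7, q=2/7

P1 indiff ⇒ q·1+(1-q)·8 = q·6+(1-q)·6 ⇒ q(-5) = (1-q)(-2) ⇒ q = 2/7
P2 indiff ⇒ p·1+(1-p)·8 = p·7+(1-p)·0 ⇒ p(-6) = (1-p)(-8) ⇒ p = 4/7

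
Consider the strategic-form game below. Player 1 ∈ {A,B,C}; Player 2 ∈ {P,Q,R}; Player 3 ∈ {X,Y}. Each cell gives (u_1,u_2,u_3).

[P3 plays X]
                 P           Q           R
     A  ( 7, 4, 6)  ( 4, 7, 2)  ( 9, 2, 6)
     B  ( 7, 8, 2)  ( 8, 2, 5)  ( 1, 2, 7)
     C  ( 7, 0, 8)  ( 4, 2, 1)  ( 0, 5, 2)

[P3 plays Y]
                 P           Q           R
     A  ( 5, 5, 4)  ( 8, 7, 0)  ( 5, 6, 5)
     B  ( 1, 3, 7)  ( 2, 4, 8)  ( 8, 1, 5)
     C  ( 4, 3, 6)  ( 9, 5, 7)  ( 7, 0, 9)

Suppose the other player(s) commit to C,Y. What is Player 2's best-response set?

P2 best: {Q}

u_2(P vs C,Y) = 3
u_2(Q vs C,Y) = 5
u_2(R vs C,Y) = 0
max payoff 5 at {Q}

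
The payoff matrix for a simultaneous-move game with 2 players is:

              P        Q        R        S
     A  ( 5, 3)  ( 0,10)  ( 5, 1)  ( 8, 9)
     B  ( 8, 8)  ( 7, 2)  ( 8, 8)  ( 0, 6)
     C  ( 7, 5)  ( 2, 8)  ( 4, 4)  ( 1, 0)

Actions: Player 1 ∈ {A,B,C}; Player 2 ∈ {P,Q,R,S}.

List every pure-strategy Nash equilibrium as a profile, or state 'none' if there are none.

(A,P): not NE [P1→B gives 8>5; P2→Q gives 10>3]
(A,Q): not NE [P1→B gives 7>0]
(A,R): not NE [P1→B gives 8>5; P2→Q gives 10>1]
(A,S): not NE [P2→Q gives 10>9]
(B,P): NE
(B,Q): not NE [P2→R gives 8>2]
(B,R): NE
(B,S): not NE [P1→A gives 8>0; P2→R gives 8>6]
(C,P): not NE [P1→B gives 8>7; P2→Q gives 8>5]
(C,Q): not NE [P1→B gives 7>2]
(C,R): not NE [P1→B gives 8>4; P2→Q gives 8>4]
(C,S): not NE [P1→A gives 8>1; P2→Q gives 8>0]

Nash profiles: (B,P), (B,R)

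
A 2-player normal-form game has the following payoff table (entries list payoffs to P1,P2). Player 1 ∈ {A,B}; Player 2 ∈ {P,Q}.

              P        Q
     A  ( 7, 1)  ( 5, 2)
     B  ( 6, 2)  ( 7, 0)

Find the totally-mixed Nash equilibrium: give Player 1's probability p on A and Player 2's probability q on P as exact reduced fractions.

P1 mixes 2/3 on A; P2 mixes 2/3 on P

P1 indiff ⇒ q·7+(1-q)·5 = q·6+(1-q)·7 ⇒ q(1) = (1-q)(2) ⇒ q = 2/3
P2 indiff ⇒ p·1+(1-p)·2 = p·2+(1-p)·0 ⇒ p(-1) = (1-p)(-2) ⇒ p = 2/3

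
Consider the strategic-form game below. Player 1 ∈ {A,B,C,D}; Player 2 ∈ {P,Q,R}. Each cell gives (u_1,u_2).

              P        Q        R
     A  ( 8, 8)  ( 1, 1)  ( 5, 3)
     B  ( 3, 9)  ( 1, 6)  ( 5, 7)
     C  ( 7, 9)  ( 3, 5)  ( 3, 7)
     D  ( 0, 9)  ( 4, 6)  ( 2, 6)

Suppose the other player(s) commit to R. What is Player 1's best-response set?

u_1(A vs R) = 5
u_1(B vs R) = 5
u_1(C vs R) = 3
u_1(D vs R) = 2
max payoff 5 at {A,B}

BR_1 = {A,B}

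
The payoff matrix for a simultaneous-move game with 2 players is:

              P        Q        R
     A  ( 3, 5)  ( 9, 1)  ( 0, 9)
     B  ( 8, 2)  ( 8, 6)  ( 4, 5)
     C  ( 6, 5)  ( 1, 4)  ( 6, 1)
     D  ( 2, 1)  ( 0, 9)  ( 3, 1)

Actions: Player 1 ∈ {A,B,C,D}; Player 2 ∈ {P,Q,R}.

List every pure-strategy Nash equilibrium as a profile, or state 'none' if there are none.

Equilibria: none

(A,P): not NE [P1→B gives 8>3; P2→R gives 9>5]
(A,Q): not NE [P2→R gives 9>1]
(A,R): not NE [P1→C gives 6>0]
(B,P): not NE [P2→Q gives 6>2]
(B,Q): not NE [P1→A gives 9>8]
(B,R): not NE [P1→C gives 6>4; P2→Q gives 6>5]
(C,P): not NE [P1→B gives 8>6]
(C,Q): not NE [P1→A gives 9>1; P2→P gives 5>4]
(C,R): not NE [P2→P gives 5>1]
(D,P): not NE [P1→B gives 8>2; P2→Q gives 9>1]
(D,Q): not NE [P1→A gives 9>0]
(D,R): not NE [P1→C gives 6>3; P2→Q gives 9>1]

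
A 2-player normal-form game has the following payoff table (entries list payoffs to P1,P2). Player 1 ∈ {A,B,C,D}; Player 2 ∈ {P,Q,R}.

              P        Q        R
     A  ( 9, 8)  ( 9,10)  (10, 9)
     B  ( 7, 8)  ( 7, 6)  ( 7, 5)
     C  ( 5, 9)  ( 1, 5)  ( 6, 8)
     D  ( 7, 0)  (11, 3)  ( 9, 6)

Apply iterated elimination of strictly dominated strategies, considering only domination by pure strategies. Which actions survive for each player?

P1 drop B (A beats it: P:9>7 Q:9>7 R:10>7)
P1 drop C (A beats it: P:9>5 Q:9>1 R:10>6)
P2 drop P (Q beats it: A:10>8 D:3>0)
P1→{A,D} P2→{Q,R}

IESDS → P1:{A,D} P2:{Q,R}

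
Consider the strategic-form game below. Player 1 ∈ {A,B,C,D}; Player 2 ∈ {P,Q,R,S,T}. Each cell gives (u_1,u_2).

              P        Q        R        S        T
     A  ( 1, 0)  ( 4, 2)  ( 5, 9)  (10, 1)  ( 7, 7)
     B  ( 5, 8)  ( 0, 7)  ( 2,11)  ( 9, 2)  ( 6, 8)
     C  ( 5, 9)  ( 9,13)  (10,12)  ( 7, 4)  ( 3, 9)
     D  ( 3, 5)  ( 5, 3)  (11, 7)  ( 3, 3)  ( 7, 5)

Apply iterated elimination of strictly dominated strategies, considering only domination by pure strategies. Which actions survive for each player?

P2 drop P (R beats it: A:9>0 B:11>8 C:12>9 D:7>5)
P1 drop B (A beats it: Q:4>0 R:5>2 S:10>9 T:7>6)
P2 drop S (R beats it: A:9>1 C:12>4 D:7>3)
P2 drop T (R beats it: A:9>7 C:12>9 D:7>5)
P1 drop A (C beats it: Q:9>4 R:10>5)
P1→{C,D} P2→{Q,R}

IESDS → P1:{C,D} P2:{Q,R}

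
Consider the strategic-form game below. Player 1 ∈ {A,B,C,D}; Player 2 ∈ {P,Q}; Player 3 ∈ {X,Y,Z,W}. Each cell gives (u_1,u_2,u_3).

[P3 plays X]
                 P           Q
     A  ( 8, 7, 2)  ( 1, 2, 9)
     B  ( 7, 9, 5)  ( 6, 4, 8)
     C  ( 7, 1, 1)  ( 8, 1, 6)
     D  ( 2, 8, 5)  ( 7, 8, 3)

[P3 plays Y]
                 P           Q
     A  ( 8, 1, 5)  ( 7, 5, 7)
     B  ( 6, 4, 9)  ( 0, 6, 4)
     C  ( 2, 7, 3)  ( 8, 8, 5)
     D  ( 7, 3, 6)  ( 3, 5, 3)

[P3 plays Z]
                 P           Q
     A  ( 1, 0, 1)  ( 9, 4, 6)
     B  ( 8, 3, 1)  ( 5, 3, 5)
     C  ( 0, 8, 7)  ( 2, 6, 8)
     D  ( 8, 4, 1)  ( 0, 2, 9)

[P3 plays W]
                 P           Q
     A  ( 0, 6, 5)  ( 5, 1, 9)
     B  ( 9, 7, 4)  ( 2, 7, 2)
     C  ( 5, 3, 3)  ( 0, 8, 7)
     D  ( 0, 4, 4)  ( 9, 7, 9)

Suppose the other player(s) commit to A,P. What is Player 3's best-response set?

u_3(X vs A,P) = 2
u_3(Y vs A,P) = 5
u_3(Z vs A,P) = 1
u_3(W vs A,P) = 5
max payoff 5 at {Y,W}

BR_3 = {Y,W}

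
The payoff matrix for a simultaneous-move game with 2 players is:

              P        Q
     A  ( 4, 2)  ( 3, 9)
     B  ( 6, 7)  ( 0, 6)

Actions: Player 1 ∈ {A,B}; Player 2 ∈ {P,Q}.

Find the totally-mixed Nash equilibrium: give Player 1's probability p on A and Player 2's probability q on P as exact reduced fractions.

P1 indiff ⇒ q·4+(1-q)·3 = q·6+(1-q)·0 ⇒ q(-2) = (1-q)(-3) ⇒ q = 3/5
P2 indiff ⇒ p·2+(1-p)·7 = p·9+(1-p)·6 ⇒ p(-7) = (1-p)(-1) ⇒ p = 1/8

(p,q) = (1/8, 3/5)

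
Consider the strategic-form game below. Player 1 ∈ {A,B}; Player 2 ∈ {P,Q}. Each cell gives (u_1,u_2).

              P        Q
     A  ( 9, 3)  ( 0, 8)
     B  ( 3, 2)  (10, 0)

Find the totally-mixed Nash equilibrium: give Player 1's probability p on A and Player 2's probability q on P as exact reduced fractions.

P1 mixes 2/7 on A; P2 mixes 5/8 on P

P1 indiff ⇒ q·9+(1-q)·0 = q·3+(1-q)·10 ⇒ q(6) = (1-q)(10) ⇒ q = 5/8
P2 indiff ⇒ p·3+(1-p)·2 = p·8+(1-p)·0 ⇒ p(-5) = (1-p)(-2) ⇒ p = 2/7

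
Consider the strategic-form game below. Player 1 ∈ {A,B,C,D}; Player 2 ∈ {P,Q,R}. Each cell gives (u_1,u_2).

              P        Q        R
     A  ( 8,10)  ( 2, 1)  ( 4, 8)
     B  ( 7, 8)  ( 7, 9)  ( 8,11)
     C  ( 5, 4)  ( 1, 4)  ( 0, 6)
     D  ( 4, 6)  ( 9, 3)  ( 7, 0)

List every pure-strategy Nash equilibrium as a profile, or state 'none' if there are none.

NE set: (A,P), (B,R)

(A,P): NE
(A,Q): not NE [P1→D gives 9>2; P2→P gives 10>1]
(A,R): not NE [P1→B gives 8>4; P2→P gives 10>8]
(B,P): not NE [P1→A gives 8>7; P2→R gives 11>8]
(B,Q): not NE [P1→D gives 9>7; P2→R gives 11>9]
(B,R): NE
(C,P): not NE [P1→A gives 8>5; P2→R gives 6>4]
(C,Q): not NE [P1→D gives 9>1; P2→R gives 6>4]
(C,R): not NE [P1→B gives 8>0]
(D,P): not NE [P1→A gives 8>4]
(D,Q): not NE [P2→P gives 6>3]
(D,R): not NE [P1→B gives 8>7; P2→P gives 6>0]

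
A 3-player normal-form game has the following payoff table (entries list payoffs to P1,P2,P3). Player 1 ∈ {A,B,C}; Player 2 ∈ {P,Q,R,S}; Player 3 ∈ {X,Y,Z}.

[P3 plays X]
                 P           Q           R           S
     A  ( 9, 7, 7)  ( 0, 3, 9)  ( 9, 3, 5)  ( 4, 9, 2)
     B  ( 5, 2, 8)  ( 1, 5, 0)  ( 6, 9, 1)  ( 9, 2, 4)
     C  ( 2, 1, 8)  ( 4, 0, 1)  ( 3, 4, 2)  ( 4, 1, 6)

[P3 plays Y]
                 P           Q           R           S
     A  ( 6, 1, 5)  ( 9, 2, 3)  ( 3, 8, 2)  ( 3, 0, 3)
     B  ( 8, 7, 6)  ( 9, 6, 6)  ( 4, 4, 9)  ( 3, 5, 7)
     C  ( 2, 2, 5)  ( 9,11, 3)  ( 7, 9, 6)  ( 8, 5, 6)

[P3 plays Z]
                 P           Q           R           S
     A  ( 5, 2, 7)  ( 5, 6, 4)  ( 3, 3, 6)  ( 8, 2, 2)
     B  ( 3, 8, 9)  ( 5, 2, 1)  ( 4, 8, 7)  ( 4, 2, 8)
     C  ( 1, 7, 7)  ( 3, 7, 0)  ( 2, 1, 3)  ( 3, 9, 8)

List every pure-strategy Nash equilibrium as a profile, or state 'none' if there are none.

NE set: (C,Q,Y)

(A,P,X): not NE [P2→S gives 9>7]
(A,P,Y): not NE [P1→B gives 8>6; P2→R gives 8>1; P3→Z gives 7>5]
(A,P,Z): not NE [P2→Q gives 6>2]
(A,Q,X): not NE [P1→C gives 4>0; P2→S gives 9>3]
(A,Q,Y): not NE [P2→R gives 8>2; P3→X gives 9>3]
(A,Q,Z): not NE [P3→X gives 9>4]
(A,R,X): not NE [P2→S gives 9>3; P3→Z gives 6>5]
(A,R,Y): not NE [P1→C gives 7>3; P3→Z gives 6>2]
(A,R,Z): not NE [P1→B gives 4>3; P2→Q gives 6>3]
(A,S,X): not NE [P1→B gives 9>4; P3→Y gives 3>2]
(A,S,Y): not NE [P1→C gives 8>3; P2→R gives 8>0]
(A,S,Z): not NE [P2→Q gives 6>2; P3→Y gives 3>2]
(B,P,X): not NE [P1→A gives 9>5; P2→R gives 9>2; P3→Z gives 9>8]
(B,P,Y): not NE [P3→Z gives 9>6]
(B,P,Z): not NE [P1→A gives 5>3]
(B,Q,X): not NE [P1→C gives 4>1; P2→R gives 9>5; P3→Y gives 6>0]
(B,Q,Y): not NE [P2→P gives 7>6]
(B,Q,Z): not NE [P2→R gives 8>2; P3→Y gives 6>1]
(B,R,X): not NE [P1→A gives 9>6; P3→Y gives 9>1]
(B,R,Y): not NE [P1→C gives 7>4; P2→P gives 7>4]
(B,R,Z): not NE [P3→Y gives 9>7]
(B,S,X): not NE [P2→R gives 9>2; P3→Z gives 8>4]
(B,S,Y): not NE [P1→C gives 8>3; P2→P gives 7>5; P3→Z gives 8>7]
(B,S,Z): not NE [P1→A gives 8>4; P2→R gives 8>2]
(C,P,X): not NE [P1→A gives 9>2; P2→R gives 4>1]
(C,P,Y): not NE [P1→B gives 8>2; P2→Q gives 11>2; P3→X gives 8>5]
(C,P,Z): not NE [P1→A gives 5>1; P2→S gives 9>7; P3→X gives 8>7]
(C,Q,X): not NE [P2→R gives 4>0; P3→Y gives 3>1]
(C,Q,Y): NE
(C,Q,Z): not NE [P1→B gives 5>3; P2→S gives 9>7; P3→Y gives 3>0]
(C,R,X): not NE [P1→A gives 9>3; P3→Y gives 6>2]
(C,R,Y): not NE [P2→Q gives 11>9]
(C,R,Z): not NE [P1→B gives 4>2; P2→S gives 9>1; P3→Y gives 6>3]
(C,S,X): not NE [P1→B gives 9>4; P2→R gives 4>1; P3→Z gives 8>6]
(C,S,Y): not NE [P2→Q gives 11>5; P3→Z gives 8>6]
(C,S,Z): not NE [P1→A gives 8>3]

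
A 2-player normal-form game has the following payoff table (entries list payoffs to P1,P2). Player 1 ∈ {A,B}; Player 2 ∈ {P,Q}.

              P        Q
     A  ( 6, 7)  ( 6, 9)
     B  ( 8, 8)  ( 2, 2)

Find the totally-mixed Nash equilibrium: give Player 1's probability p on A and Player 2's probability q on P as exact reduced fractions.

P1 indiff ⇒ q·6+(1-q)·6 = q·8+(1-q)·2 ⇒ q(-2) = (1-q)(-4) ⇒ q = 2/3
P2 indiff ⇒ p·7+(1-p)·8 = p·9+(1-p)·2 ⇒ p(-2) = (1-p)(-6) ⇒ p = 3/4

(p,q) = (3/4, 2/3)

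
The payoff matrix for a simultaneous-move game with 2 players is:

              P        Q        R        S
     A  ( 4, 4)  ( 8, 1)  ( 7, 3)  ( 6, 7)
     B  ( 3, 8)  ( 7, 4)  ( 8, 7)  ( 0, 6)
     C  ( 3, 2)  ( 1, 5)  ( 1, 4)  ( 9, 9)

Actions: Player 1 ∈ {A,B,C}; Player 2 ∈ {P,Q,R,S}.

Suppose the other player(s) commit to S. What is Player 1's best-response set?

u_1(A vs S) = 6
u_1(B vs S) = 0
u_1(C vs S) = 9
max payoff 9 at {C}

BR_1 = {C}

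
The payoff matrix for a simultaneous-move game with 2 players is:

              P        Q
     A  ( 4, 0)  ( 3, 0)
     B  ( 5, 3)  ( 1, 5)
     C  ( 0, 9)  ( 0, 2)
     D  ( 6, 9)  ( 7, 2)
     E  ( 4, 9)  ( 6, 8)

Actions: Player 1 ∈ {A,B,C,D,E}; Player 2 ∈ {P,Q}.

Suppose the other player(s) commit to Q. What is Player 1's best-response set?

u_1(A vs Q) = 3
u_1(B vs Q) = 1
u_1(C vs Q) = 0
u_1(D vs Q) = 7
u_1(E vs Q) = 6
max payoff 7 at {D}

BR_1 = {D}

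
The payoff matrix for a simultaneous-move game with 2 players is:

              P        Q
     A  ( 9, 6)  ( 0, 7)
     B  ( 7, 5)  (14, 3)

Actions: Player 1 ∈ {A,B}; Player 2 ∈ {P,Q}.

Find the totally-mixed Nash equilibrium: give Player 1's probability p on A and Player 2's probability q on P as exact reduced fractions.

(p,q) = (2/3, 7/8)

P1 indiff ⇒ q·9+(1-q)·0 = q·7+(1-q)·14 ⇒ q(2) = (1-q)(14) ⇒ q = 7/8
P2 indiff ⇒ p·6+(1-p)·5 = p·7+(1-p)·3 ⇒ p(-1) = (1-p)(-2) ⇒ p = 2/3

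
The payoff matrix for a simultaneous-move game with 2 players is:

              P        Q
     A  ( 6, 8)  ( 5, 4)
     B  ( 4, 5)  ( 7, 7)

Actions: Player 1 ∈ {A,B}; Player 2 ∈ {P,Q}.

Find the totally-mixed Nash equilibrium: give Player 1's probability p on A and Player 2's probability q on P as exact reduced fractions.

P1 mixes 1/3 on A; P2 mixes 1/2 on P

P1 indiff ⇒ q·6+(1-q)·5 = q·4+(1-q)·7 ⇒ q(2) = (1-q)(2) ⇒ q = 1/2
P2 indiff ⇒ p·8+(1-p)·5 = p·4+(1-p)·7 ⇒ p(4) = (1-p)(2) ⇒ p = 1/3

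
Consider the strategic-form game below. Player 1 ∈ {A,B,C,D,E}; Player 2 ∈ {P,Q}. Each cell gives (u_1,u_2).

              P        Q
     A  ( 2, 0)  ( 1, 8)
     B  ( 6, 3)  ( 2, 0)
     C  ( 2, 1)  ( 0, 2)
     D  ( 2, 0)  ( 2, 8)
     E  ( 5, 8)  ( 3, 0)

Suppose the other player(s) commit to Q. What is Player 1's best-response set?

BR_1 = {E}

u_1(A vs Q) = 1
u_1(B vs Q) = 2
u_1(C vs Q) = 0
u_1(D vs Q) = 2
u_1(E vs Q) = 3
max payoff 3 at {E}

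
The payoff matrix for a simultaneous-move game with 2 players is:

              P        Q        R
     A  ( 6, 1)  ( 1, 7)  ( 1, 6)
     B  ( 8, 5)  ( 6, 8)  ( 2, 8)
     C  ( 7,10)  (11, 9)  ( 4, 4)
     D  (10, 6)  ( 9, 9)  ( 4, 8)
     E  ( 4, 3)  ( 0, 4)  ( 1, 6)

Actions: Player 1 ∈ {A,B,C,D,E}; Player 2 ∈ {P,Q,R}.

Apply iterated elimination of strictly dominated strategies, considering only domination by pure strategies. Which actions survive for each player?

Remaining: P1:{C,D} P2:{P,Q}

P1 drop A (B beats it: P:8>6 Q:6>1 R:2>1)
P1 drop B (D beats it: P:10>8 Q:9>6 R:4>2)
P1 drop E (C beats it: P:7>4 Q:11>0 R:4>1)
P2 drop R (Q beats it: C:9>4 D:9>8)
P1→{C,D} P2→{P,Q}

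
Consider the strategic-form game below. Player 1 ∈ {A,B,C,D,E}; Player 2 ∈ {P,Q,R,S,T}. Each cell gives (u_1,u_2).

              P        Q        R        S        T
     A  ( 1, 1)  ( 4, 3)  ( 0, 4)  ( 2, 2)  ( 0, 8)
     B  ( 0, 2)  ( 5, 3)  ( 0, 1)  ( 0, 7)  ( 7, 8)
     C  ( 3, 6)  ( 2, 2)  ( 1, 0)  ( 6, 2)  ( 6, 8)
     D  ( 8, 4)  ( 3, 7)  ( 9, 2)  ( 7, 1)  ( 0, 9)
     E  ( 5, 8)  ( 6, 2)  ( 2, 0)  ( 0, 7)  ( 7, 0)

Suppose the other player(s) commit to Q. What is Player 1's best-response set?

u_1(A vs Q) = 4
u_1(B vs Q) = 5
u_1(C vs Q) = 2
u_1(D vs Q) = 3
u_1(E vs Q) = 6
max payoff 6 at {E}

P1 best: {E}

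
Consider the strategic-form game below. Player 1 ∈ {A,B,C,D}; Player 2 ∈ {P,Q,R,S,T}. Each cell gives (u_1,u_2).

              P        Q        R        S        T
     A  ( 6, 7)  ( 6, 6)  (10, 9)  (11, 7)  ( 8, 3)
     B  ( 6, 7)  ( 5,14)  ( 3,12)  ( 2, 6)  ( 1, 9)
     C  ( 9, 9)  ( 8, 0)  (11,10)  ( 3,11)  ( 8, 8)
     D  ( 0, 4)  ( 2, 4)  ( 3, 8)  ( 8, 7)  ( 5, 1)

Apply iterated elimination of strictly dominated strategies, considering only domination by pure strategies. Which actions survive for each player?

P1 drop B (C beats it: P:9>6 Q:8>5 R:11>3 S:3>2 T:8>1)
P1 drop D (A beats it: P:6>0 Q:6>2 R:10>3 S:11>8 T:8>5)
P2 drop P (R beats it: A:9>7 C:10>9)
P2 drop Q (R beats it: A:9>6 C:10>0)
P2 drop T (R beats it: A:9>3 C:10>8)
P1→{A,C} P2→{R,S}

IESDS → P1:{A,C} P2:{R,S}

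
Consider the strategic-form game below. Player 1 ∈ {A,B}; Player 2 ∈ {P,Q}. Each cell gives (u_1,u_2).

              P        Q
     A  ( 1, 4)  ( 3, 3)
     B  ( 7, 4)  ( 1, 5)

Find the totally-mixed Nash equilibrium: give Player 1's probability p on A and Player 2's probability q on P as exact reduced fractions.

p=1/2, q=1/4

P1 indiff ⇒ q·1+(1-q)·3 = q·7+(1-q)·1 ⇒ q(-6) = (1-q)(-2) ⇒ q = 1/4
P2 indiff ⇒ p·4+(1-p)·4 = p·3+(1-p)·5 ⇒ p(1) = (1-p)(1) ⇒ p = 1/2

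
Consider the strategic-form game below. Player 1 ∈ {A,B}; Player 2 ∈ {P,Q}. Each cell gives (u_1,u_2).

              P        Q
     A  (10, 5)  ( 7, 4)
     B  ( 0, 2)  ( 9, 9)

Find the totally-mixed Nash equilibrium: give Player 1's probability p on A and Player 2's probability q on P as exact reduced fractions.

P1 indiff ⇒ q·10+(1-q)·7 = q·0+(1-q)·9 ⇒ q(10) = (1-q)(2) ⇒ q = 1/6
P2 indiff ⇒ p·5+(1-p)·2 = p·4+(1-p)·9 ⇒ p(1) = (1-p)(7) ⇒ p = 7/8

(p,q) = (7/8, 1/6)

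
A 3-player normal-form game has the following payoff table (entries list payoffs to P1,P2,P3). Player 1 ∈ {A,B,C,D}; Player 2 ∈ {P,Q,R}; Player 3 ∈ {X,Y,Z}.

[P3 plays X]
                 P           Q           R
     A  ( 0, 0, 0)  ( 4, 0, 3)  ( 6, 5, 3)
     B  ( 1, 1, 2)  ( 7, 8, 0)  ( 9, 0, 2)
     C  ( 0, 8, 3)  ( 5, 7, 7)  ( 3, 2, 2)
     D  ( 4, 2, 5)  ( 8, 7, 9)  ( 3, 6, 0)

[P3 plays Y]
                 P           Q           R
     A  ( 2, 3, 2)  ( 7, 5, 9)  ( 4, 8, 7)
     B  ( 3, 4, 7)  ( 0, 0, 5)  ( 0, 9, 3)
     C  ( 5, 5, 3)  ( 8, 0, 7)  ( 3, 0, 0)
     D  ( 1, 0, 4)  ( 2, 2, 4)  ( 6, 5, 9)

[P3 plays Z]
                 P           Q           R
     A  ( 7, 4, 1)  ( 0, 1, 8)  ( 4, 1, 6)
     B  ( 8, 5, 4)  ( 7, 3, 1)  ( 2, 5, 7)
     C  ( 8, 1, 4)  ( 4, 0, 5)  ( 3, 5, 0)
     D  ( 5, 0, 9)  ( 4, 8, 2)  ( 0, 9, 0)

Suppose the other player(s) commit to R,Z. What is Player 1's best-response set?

BR_1 = {A}

u_1(A vs R,Z) = 4
u_1(B vs R,Z) = 2
u_1(C vs R,Z) = 3
u_1(D vs R,Z) = 0
max payoff 4 at {A}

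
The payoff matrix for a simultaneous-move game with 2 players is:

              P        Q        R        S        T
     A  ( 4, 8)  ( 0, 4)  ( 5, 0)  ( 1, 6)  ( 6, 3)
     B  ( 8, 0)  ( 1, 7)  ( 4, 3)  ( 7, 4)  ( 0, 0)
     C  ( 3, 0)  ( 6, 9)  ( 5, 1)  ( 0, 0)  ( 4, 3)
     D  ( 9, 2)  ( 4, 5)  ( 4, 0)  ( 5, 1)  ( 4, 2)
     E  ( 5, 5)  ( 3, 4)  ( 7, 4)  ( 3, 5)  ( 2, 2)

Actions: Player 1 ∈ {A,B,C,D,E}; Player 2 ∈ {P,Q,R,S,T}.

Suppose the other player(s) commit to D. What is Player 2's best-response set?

P2 best: {Q}

u_2(P vs D) = 2
u_2(Q vs D) = 5
u_2(R vs D) = 0
u_2(S vs D) = 1
u_2(T vs D) = 2
max payoff 5 at {Q}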